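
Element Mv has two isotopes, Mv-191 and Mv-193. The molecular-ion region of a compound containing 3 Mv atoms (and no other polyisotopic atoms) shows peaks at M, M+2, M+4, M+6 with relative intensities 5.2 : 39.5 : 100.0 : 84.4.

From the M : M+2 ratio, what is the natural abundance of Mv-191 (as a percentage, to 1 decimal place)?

Write p for the Mv-191 fraction. I(M+2)/I(M) = [C(3,1)·p^2·(1−p)] / p^3 = 3·(1−p)/p = 39.5/5.2 = 7.5962
(1−p)/p = 7.5962/3 = 2.5321  ⇒  p = 1/(1 + 2.5321) = 0.2831
Mv-191: 28.3%, Mv-193: 71.7%.

28.3%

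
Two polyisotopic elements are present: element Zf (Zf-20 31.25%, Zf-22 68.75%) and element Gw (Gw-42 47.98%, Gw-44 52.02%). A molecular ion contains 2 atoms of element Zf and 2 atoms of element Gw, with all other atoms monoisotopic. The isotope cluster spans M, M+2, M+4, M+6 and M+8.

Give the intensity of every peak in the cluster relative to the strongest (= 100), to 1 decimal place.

Element Zf pattern (n=2): 0.09765625 : 0.4296875 : 0.47265625
Element Gw pattern (n=2): 0.23020804 : 0.49918392 : 0.27060804
Convolve the two distributions (both contribute in 2-u steps):
  M: 0.09765625×0.23020804 = 0.022481
  M+2: 0.09765625×0.49918392 + 0.4296875×0.23020804 = 0.147666
  M+4: 0.09765625×0.27060804 + 0.4296875×0.49918392 + 0.47265625×0.23020804 = 0.349729
  M+6: 0.4296875×0.27060804 + 0.47265625×0.49918392 = 0.352219
  M+8: 0.47265625×0.27060804 = 0.127905
Scale to base peak (0.352219) = 100: 6.4 : 41.9 : 99.3 : 100.0 : 36.3

6.4 : 41.9 : 99.3 : 100.0 : 36.3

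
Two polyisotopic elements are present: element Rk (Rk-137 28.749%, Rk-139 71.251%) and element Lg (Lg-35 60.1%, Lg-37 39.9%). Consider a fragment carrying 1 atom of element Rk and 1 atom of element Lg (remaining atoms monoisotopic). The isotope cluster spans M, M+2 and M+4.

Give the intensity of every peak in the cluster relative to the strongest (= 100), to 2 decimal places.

31.82 : 100.00 : 52.36

Element Rk pattern (n=1): 0.28749 : 0.71251
Element Lg pattern (n=1): 0.6010 : 0.3990
Convolve the two distributions (both contribute in 2-u steps):
  M: 0.28749×0.6010 = 0.172781
  M+2: 0.28749×0.3990 + 0.71251×0.6010 = 0.542927
  M+4: 0.71251×0.3990 = 0.284291
Scale to base peak (0.542927) = 100: 31.82 : 100.00 : 52.36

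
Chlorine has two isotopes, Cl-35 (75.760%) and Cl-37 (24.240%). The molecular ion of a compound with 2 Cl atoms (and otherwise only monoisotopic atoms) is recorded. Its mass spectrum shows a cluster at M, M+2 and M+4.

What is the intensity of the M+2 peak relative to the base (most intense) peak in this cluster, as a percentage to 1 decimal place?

64.0%

Binomial terms of (0.75760 + 0.24240)^2: M 0.5740, M+2 0.3673, M+4 0.0588 → M is the base peak.
P(M) = C(2,0) × 0.75760^2 × 0.24240^0 = 1 × 0.57395776 × 1.0000 = 0.573958 (base)
P(M+2) = C(2,1) × 0.75760^1 × 0.24240^1 = 2 × 0.7576 × 0.2424 = 0.367284
Relative intensity = 0.367284 / 0.573958 × 100 = 64.0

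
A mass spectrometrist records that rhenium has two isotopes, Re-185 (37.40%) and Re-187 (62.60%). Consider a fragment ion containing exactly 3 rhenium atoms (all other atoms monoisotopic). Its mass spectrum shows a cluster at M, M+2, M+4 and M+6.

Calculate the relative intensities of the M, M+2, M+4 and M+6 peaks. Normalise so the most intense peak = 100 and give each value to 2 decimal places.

11.90 : 59.74 : 100.00 : 55.79

Expanding (0.3740 + 0.6260)^3:
P(M) = 0.3740^3 = 0.052314
P(M+2) = 3 × 0.3740^2 × 0.6260^1 = 0.262687
P(M+4) = 3 × 0.3740^1 × 0.6260^2 = 0.439685
P(M+6) = 0.6260^3 = 0.245314
The M+4 peak is largest (0.439685); scaling to 100 gives 11.90 : 59.74 : 100.00 : 55.79.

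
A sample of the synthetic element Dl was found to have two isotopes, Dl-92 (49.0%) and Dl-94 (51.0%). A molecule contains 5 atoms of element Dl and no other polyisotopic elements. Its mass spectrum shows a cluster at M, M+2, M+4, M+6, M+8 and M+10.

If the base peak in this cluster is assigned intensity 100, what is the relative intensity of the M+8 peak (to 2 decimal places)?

52.04

(0.490 + 0.510)^5 gives M 0.0282, M+2 0.1470, M+4 0.3060, M+6 0.3185, M+8 0.1657, M+10 0.0345; the largest is M+6.
P(M+6) = C(5,3) × 0.490^2 × 0.510^3 = 10 × 0.2401 × 0.132651 = 0.318495 (base)
P(M+8) = C(5,4) × 0.490^1 × 0.510^4 = 5 × 0.4900 × 0.06765201 = 0.165747
Relative intensity = 0.165747 / 0.318495 × 100 = 52.04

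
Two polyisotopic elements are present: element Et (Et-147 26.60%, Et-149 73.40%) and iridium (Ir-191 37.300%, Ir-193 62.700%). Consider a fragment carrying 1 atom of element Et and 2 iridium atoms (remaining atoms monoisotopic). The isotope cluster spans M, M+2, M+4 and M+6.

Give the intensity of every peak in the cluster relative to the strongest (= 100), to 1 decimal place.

Element Et pattern (n=1): 0.2660 : 0.7340
Iridium pattern (n=2): 0.139129 : 0.467742 : 0.393129
Convolve the two distributions (both contribute in 2-u steps):
  M: 0.2660×0.139129 = 0.037008
  M+2: 0.2660×0.467742 + 0.7340×0.139129 = 0.226540
  M+4: 0.2660×0.393129 + 0.7340×0.467742 = 0.447895
  M+6: 0.7340×0.393129 = 0.288557
Scale to base peak (0.447895) = 100: 8.3 : 50.6 : 100.0 : 64.4

8.3 : 50.6 : 100.0 : 64.4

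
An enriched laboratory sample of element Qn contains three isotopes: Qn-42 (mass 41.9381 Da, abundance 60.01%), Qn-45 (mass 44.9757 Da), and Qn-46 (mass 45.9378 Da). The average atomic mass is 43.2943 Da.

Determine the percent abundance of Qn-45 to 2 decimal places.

25.29%

Let x and y be the fractions of Qn-45 and Qn-46. Then x + y = 1 − 0.6001 = 0.3999 and 44.9757x + 45.9378y = 43.2943 − 0.6001×41.9381 = 18.12724619.
Substituting: 44.9757x + 45.9378(0.3999 − x) = 18.12724619
(44.9757 − 45.9378)x = -0.24328003  ⇒  x = 0.25286, y = 0.14704
Qn-45: 25.29%, Qn-46: 14.70%.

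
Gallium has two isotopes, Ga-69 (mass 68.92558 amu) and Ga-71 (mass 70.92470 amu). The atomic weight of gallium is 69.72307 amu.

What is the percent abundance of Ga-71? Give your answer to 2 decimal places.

39.89%

Let x be the fractional abundance of Ga-69; then Ga-71 has abundance 1 − x.
68.92558·x + 70.92470·(1 − x) = 69.72307
(68.92558 − 70.92470)·x = 69.72307 − 70.92470
x = -1.20163 / -1.99912 = 0.60108 → 60.11% Ga-69, 39.89% Ga-71.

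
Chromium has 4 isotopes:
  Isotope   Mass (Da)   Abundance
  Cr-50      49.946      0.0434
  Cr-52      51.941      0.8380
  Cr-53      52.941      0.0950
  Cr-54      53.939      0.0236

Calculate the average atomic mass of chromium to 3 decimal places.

Ar = Σ fᵢ·mᵢ = 0.0434 × 49.946 + 0.8380 × 51.941 + 0.0950 × 52.941 + 0.0236 × 53.939
= 2.1677 + 43.5266 + 5.0294 + 1.2730 = 51.9967 Da

51.997 Da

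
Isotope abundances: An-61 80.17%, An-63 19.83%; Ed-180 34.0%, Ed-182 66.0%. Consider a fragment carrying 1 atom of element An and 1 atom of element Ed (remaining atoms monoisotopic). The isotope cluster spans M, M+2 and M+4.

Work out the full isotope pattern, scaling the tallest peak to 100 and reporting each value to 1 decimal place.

45.7 : 100.0 : 21.9

Element An pattern (n=1): 0.8017 : 0.1983
Element Ed pattern (n=1): 0.3400 : 0.6600
Convolve the two distributions (both contribute in 2-u steps):
  M: 0.8017×0.3400 = 0.272578
  M+2: 0.8017×0.6600 + 0.1983×0.3400 = 0.596544
  M+4: 0.1983×0.6600 = 0.130878
Scale to base peak (0.596544) = 100: 45.7 : 100.0 : 21.9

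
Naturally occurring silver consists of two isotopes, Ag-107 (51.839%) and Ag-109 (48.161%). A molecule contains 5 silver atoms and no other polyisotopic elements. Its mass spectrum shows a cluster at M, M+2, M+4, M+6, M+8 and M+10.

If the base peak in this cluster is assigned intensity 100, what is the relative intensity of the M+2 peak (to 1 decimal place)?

53.8

Term probabilities: M 0.0374, M+2 0.1739, M+4 0.3231, M+6 0.3002, M+8 0.1394, M+10 0.0259. Base peak = M+4.
P(M+4) = C(5,2) × 0.51839^3 × 0.48161^2 = 10 × 0.13930601 × 0.23194819 = 0.323118 (base)
P(M+2) = C(5,1) × 0.51839^4 × 0.48161^1 = 5 × 0.07221484 × 0.48161 = 0.173897
Relative intensity = 0.173897 / 0.323118 × 100 = 53.8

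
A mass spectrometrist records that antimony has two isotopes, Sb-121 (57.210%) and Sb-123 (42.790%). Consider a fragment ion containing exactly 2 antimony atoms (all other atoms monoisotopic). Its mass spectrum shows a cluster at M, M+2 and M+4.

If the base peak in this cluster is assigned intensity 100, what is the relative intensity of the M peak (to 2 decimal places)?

66.85

Binomial terms of (0.57210 + 0.42790)^2: M 0.3273, M+2 0.4896, M+4 0.1831 → M+2 is the base peak.
P(M+2) = C(2,1) × 0.57210^1 × 0.42790^1 = 2 × 0.5721 × 0.4279 = 0.489603 (base)
P(M) = C(2,0) × 0.57210^2 × 0.42790^0 = 1 × 0.32729841 × 1.0000 = 0.327298
Relative intensity = 0.327298 / 0.489603 × 100 = 66.85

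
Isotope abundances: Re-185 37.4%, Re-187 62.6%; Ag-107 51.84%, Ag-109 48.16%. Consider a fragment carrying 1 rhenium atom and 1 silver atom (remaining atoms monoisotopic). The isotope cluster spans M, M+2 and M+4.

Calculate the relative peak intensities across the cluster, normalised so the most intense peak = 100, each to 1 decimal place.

38.4 : 100.0 : 59.7

Rhenium pattern (n=1): 0.3740 : 0.6260
Silver pattern (n=1): 0.5184 : 0.4816
Convolve the two distributions (both contribute in 2-u steps):
  M: 0.3740×0.5184 = 0.193882
  M+2: 0.3740×0.4816 + 0.6260×0.5184 = 0.504637
  M+4: 0.6260×0.4816 = 0.301482
Scale to base peak (0.504637) = 100: 38.4 : 100.0 : 59.7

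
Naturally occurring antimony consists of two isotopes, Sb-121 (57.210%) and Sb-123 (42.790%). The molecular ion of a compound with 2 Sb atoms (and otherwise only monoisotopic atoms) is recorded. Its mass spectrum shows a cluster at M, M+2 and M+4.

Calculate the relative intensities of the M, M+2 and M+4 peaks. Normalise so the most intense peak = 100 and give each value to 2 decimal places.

Expanding (0.57210 + 0.42790)^2:
P(M) = 0.57210^2 = 0.327298
P(M+2) = 2 × 0.57210^1 × 0.42790^1 = 0.489603
P(M+4) = 0.42790^2 = 0.183098
The M+2 peak is largest (0.489603); scaling to 100 gives 66.85 : 100.00 : 37.40.

66.85 : 100.00 : 37.40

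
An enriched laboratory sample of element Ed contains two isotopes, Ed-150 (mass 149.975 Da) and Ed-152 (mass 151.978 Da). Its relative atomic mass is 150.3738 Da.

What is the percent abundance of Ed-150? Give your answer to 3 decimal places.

Writing the weighted mean with unknown fraction x of Ed-150:
149.975·x + 151.978·(1 − x) = 150.3738
(149.975 − 151.978)·x = 150.3738 − 151.978
x = -1.6042 / -2.003 = 0.80090 → 80.090% Ed-150, 19.910% Ed-152.

80.090%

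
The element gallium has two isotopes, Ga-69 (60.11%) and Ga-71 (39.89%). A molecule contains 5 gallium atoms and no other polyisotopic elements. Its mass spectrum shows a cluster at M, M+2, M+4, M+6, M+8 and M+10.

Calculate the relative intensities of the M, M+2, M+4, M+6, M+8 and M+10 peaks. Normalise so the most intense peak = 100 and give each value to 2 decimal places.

Expanding (0.6011 + 0.3989)^5:
P(M) = 0.6011^5 = 0.078475
P(M+2) = 5 × 0.6011^4 × 0.3989^1 = 0.260388
P(M+4) = 10 × 0.6011^3 × 0.3989^2 = 0.345596
P(M+6) = 10 × 0.6011^2 × 0.3989^3 = 0.229343
P(M+8) = 5 × 0.6011^1 × 0.3989^4 = 0.076098
P(M+10) = 0.3989^5 = 0.010100
The M+4 peak is largest (0.345596); scaling to 100 gives 22.71 : 75.34 : 100.00 : 66.36 : 22.02 : 2.92.

22.71 : 75.34 : 100.00 : 66.36 : 22.02 : 2.92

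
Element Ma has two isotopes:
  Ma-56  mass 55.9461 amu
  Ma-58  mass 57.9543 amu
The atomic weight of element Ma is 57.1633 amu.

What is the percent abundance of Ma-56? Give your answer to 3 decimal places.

39.389%

Writing the weighted mean with unknown fraction x of Ma-56:
55.9461·x + 57.9543·(1 − x) = 57.1633
(55.9461 − 57.9543)·x = 57.1633 − 57.9543
x = -0.7910 / -2.0082 = 0.39389 → 39.389% Ma-56, 60.611% Ma-58.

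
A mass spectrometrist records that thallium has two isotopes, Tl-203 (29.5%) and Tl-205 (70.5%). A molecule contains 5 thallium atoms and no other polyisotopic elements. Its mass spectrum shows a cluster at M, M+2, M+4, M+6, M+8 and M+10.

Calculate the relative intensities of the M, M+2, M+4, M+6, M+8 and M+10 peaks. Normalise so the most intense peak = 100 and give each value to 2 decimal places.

The 5 Tl atoms are independent, so intensities follow the terms of (0.295 + 0.705)^5.
P(M) = 0.295^5 = 0.002234
P(M+2) = 5 × 0.295^4 × 0.705^1 = 0.026696
P(M+4) = 10 × 0.295^3 × 0.705^2 = 0.127598
P(M+6) = 10 × 0.295^2 × 0.705^3 = 0.304938
P(M+8) = 5 × 0.295^1 × 0.705^4 = 0.364375
P(M+10) = 0.705^5 = 0.174159
The M+8 peak is largest (0.364375); scaling to 100 gives 0.61 : 7.33 : 35.02 : 83.69 : 100.00 : 47.80.

0.61 : 7.33 : 35.02 : 83.69 : 100.00 : 47.80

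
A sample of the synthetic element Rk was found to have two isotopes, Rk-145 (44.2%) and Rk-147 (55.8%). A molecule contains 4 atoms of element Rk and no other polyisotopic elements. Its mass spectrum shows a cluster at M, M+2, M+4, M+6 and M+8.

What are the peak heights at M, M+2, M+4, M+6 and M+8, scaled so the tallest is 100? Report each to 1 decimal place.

10.5 : 52.8 : 100.0 : 84.2 : 26.6

Expanding (0.442 + 0.558)^4:
P(M) = 0.442^4 = 0.038167
P(M+2) = 4 × 0.442^3 × 0.558^1 = 0.192735
P(M+4) = 6 × 0.442^2 × 0.558^2 = 0.364976
P(M+6) = 4 × 0.442^1 × 0.558^3 = 0.307174
P(M+8) = 0.558^4 = 0.096948
The M+4 peak is largest (0.364976); scaling to 100 gives 10.5 : 52.8 : 100.0 : 84.2 : 26.6.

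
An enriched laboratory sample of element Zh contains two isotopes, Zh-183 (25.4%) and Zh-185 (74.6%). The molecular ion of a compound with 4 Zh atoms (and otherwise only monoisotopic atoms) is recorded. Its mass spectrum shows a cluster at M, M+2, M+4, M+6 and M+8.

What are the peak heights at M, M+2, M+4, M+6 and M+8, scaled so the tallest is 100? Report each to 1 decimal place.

1.0 : 11.6 : 51.1 : 100.0 : 73.4

Each Zh atom is independently Zh-183 (p = 0.254) or Zh-185 (q = 0.746); the cluster is the binomial expansion (p + q)^4.
P(M) = 0.254^4 = 0.004162
P(M+2) = 4 × 0.254^3 × 0.746^1 = 0.048899
P(M+4) = 6 × 0.254^2 × 0.746^2 = 0.215425
P(M+6) = 4 × 0.254^1 × 0.746^3 = 0.421804
P(M+8) = 0.746^4 = 0.309710
The M+6 peak is largest (0.421804); scaling to 100 gives 1.0 : 11.6 : 51.1 : 100.0 : 73.4.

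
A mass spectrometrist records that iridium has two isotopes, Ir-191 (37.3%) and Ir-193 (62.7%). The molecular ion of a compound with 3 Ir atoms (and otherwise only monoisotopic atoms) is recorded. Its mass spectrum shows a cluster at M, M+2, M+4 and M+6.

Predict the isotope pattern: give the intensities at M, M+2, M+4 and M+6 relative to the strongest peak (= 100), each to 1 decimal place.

Each Ir atom is independently Ir-191 (p = 0.373) or Ir-193 (q = 0.627); the cluster is the binomial expansion (p + q)^3.
P(M) = 0.373^3 = 0.051895
P(M+2) = 3 × 0.373^2 × 0.627^1 = 0.261702
P(M+4) = 3 × 0.373^1 × 0.627^2 = 0.439911
P(M+6) = 0.627^3 = 0.246492
The M+4 peak is largest (0.439911); scaling to 100 gives 11.8 : 59.5 : 100.0 : 56.0.

11.8 : 59.5 : 100.0 : 56.0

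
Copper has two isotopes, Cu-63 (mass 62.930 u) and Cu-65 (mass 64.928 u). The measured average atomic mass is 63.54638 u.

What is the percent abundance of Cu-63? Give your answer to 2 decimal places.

Writing the weighted mean with unknown fraction x of Cu-63:
62.930·x + 64.928·(1 − x) = 63.54638
(62.930 − 64.928)·x = 63.54638 − 64.928
x = -1.38162 / -1.998 = 0.69150 → 69.15% Cu-63, 30.85% Cu-65.

69.15%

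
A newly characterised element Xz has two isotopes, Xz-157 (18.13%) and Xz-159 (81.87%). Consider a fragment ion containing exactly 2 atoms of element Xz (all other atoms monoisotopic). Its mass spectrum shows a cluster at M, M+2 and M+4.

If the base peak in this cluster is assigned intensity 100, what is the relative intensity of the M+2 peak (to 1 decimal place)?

(0.1813 + 0.8187)^2 gives M 0.0329, M+2 0.2969, M+4 0.6703; the largest is M+4.
P(M+4) = C(2,2) × 0.1813^0 × 0.8187^2 = 1 × 1.0000 × 0.67026969 = 0.670270 (base)
P(M+2) = C(2,1) × 0.1813^1 × 0.8187^1 = 2 × 0.1813 × 0.8187 = 0.296861
Relative intensity = 0.296861 / 0.670270 × 100 = 44.3

44.3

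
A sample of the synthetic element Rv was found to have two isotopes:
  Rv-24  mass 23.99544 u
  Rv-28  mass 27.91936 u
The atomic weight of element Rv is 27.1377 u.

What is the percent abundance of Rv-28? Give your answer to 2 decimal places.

Writing the weighted mean with unknown fraction x of Rv-24:
23.99544·x + 27.91936·(1 − x) = 27.1377
(23.99544 − 27.91936)·x = 27.1377 − 27.91936
x = -0.78166 / -3.92392 = 0.19920 → 19.92% Rv-24, 80.08% Rv-28.

80.08%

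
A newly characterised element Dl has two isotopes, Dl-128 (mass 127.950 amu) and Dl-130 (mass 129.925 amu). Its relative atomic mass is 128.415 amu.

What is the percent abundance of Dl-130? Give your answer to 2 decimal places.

With x = fraction of Dl-128 (so Dl-130 is 1 − x):
127.950·x + 129.925·(1 − x) = 128.415
(127.950 − 129.925)·x = 128.415 − 129.925
x = -1.510 / -1.975 = 0.76456 → 76.46% Dl-128, 23.54% Dl-130.

23.54%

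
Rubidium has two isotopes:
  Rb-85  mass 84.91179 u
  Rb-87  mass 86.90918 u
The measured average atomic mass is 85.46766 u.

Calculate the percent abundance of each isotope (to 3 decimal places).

Rb-85: 72.170%, Rb-87: 27.830%

With x = fraction of Rb-85 (so Rb-87 is 1 − x):
84.91179·x + 86.90918·(1 − x) = 85.46766
(84.91179 − 86.90918)·x = 85.46766 − 86.90918
x = -1.44152 / -1.99739 = 0.72170 → 72.170% Rb-85, 27.830% Rb-87.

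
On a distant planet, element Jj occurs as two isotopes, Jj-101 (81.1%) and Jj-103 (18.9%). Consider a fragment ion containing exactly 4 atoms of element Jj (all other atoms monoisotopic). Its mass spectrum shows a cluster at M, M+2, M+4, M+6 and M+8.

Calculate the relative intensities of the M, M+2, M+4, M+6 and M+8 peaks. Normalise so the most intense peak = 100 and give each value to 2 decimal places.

100.00 : 93.22 : 32.59 : 5.06 : 0.29

Expanding (0.811 + 0.189)^4:
P(M) = 0.811^4 = 0.432597
P(M+2) = 4 × 0.811^3 × 0.189^1 = 0.403259
P(M+4) = 6 × 0.811^2 × 0.189^2 = 0.140967
P(M+6) = 4 × 0.811^1 × 0.189^3 = 0.021901
P(M+8) = 0.189^4 = 0.001276
The M peak is largest (0.432597); scaling to 100 gives 100.00 : 93.22 : 32.59 : 5.06 : 0.29.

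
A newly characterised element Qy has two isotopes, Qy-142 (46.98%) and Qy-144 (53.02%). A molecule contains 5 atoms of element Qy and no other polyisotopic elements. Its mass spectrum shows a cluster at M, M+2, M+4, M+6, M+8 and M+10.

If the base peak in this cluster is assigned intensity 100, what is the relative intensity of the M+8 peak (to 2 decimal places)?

Binomial terms of (0.4698 + 0.5302)^5: M 0.0229, M+2 0.1291, M+4 0.2915, M+6 0.3290, M+8 0.1856, M+10 0.0419 → M+6 is the base peak.
P(M+6) = C(5,3) × 0.4698^2 × 0.5302^3 = 10 × 0.22071204 × 0.1490456 = 0.328962 (base)
P(M+8) = C(5,4) × 0.4698^1 × 0.5302^4 = 5 × 0.4698 × 0.07902398 = 0.185627
Relative intensity = 0.185627 / 0.328962 × 100 = 56.43

56.43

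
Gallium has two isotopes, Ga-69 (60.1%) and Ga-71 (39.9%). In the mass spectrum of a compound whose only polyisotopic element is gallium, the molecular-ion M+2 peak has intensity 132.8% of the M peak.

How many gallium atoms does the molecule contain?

2

With n Ga atoms, P(M+2)/P(M) = C(n,1)·p^(n−1)q / p^n = n·q/p = n · 0.399/0.601.
n = 1.328 × 0.601/0.399 = 2.00 ≈ 2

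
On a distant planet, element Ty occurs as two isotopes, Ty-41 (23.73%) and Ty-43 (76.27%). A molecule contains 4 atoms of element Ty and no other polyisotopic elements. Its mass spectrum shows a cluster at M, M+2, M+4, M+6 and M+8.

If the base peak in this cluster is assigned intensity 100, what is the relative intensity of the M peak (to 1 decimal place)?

Binomial terms of (0.2373 + 0.7627)^4: M 0.0032, M+2 0.0408, M+4 0.1965, M+6 0.4211, M+8 0.3384 → M+6 is the base peak.
P(M+6) = C(4,3) × 0.2373^1 × 0.7627^3 = 4 × 0.2373 × 0.4436712 = 0.421133 (base)
P(M) = C(4,0) × 0.2373^4 × 0.7627^0 = 1 × 0.00317096 × 1.0000 = 0.003171
Relative intensity = 0.003171 / 0.421133 × 100 = 0.8

0.8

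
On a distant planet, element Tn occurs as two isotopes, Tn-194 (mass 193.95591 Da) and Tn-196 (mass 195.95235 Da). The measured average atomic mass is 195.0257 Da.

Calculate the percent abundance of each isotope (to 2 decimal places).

Writing the weighted mean with unknown fraction x of Tn-194:
193.95591·x + 195.95235·(1 − x) = 195.0257
(193.95591 − 195.95235)·x = 195.0257 − 195.95235
x = -0.92665 / -1.99644 = 0.46415 → 46.42% Tn-194, 53.58% Tn-196.

Tn-194: 46.42%, Tn-196: 53.58%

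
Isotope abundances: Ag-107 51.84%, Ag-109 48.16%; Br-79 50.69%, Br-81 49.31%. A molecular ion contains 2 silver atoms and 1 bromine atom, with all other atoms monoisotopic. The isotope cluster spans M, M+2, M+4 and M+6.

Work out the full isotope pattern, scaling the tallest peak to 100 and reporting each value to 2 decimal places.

Silver pattern (n=2): 0.26873856 : 0.49932288 : 0.23193856
Bromine pattern (n=1): 0.5069 : 0.4931
Convolve the two distributions (both contribute in 2-u steps):
  M: 0.26873856×0.5069 = 0.136224
  M+2: 0.26873856×0.4931 + 0.49932288×0.5069 = 0.385622
  M+4: 0.49932288×0.4931 + 0.23193856×0.5069 = 0.363786
  M+6: 0.23193856×0.4931 = 0.114369
Scale to base peak (0.385622) = 100: 35.33 : 100.00 : 94.34 : 29.66

35.33 : 100.00 : 94.34 : 29.66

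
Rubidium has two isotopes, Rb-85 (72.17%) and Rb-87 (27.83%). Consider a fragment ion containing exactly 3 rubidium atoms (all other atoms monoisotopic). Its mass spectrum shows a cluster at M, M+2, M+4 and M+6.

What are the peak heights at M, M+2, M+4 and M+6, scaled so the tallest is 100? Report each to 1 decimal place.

The 3 Rb atoms are independent, so intensities follow the terms of (0.7217 + 0.2783)^3.
P(M) = 0.7217^3 = 0.375898
P(M+2) = 3 × 0.7217^2 × 0.2783^1 = 0.434858
P(M+4) = 3 × 0.7217^1 × 0.2783^2 = 0.167689
P(M+6) = 0.2783^3 = 0.021555
The M+2 peak is largest (0.434858); scaling to 100 gives 86.4 : 100.0 : 38.6 : 5.0.

86.4 : 100.0 : 38.6 : 5.0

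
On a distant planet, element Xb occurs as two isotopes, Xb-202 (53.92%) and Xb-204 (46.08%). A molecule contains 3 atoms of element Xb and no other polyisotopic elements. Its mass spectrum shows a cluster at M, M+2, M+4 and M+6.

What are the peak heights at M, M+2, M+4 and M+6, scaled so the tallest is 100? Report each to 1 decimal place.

Each Xb atom is independently Xb-202 (p = 0.5392) or Xb-204 (q = 0.4608); the cluster is the binomial expansion (p + q)^3.
P(M) = 0.5392^3 = 0.156765
P(M+2) = 3 × 0.5392^2 × 0.4608^1 = 0.401914
P(M+4) = 3 × 0.5392^1 × 0.4608^2 = 0.343476
P(M+6) = 0.4608^3 = 0.097845
The M+2 peak is largest (0.401914); scaling to 100 gives 39.0 : 100.0 : 85.5 : 24.3.

39.0 : 100.0 : 85.5 : 24.3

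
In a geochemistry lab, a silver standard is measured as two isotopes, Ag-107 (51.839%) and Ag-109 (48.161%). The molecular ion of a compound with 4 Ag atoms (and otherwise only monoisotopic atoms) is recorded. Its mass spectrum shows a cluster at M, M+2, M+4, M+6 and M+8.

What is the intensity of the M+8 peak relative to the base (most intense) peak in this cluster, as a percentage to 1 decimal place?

Term probabilities: M 0.0722, M+2 0.2684, M+4 0.3740, M+6 0.2316, M+8 0.0538. Base peak = M+4.
P(M+4) = C(4,2) × 0.51839^2 × 0.48161^2 = 6 × 0.26872819 × 0.23194819 = 0.373986 (base)
P(M+8) = C(4,4) × 0.51839^0 × 0.48161^4 = 1 × 1.0000 × 0.05379996 = 0.053800
Relative intensity = 0.053800 / 0.373986 × 100 = 14.4

14.4%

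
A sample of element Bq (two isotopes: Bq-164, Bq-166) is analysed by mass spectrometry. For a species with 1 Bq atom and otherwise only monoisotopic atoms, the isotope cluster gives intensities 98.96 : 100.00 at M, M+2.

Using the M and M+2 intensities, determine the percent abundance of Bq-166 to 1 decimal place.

50.3%

Let p = fractional abundance of Bq-164. I(M+2)/I(M) = [C(1,1)·p^0·(1−p)] / p^1 = 1·(1−p)/p = 100.00/98.96 = 1.0105
(1−p)/p = 1.0105/1 = 1.0105  ⇒  p = 1/(1 + 1.0105) = 0.4974
Bq-164: 49.7%, Bq-166: 50.3%.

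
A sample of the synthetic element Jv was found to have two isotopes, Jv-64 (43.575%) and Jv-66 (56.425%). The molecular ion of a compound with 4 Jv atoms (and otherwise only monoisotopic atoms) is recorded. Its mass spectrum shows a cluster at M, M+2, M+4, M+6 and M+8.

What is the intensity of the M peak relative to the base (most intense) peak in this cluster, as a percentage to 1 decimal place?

9.9%

Binomial terms of (0.43575 + 0.56425)^4: M 0.0361, M+2 0.1867, M+4 0.3627, M+6 0.3131, M+8 0.1014 → M+4 is the base peak.
P(M+4) = C(4,2) × 0.43575^2 × 0.56425^2 = 6 × 0.18987806 × 0.31837806 = 0.362718 (base)
P(M) = C(4,0) × 0.43575^4 × 0.56425^0 = 1 × 0.03605368 × 1.0000 = 0.036054
Relative intensity = 0.036054 / 0.362718 × 100 = 9.9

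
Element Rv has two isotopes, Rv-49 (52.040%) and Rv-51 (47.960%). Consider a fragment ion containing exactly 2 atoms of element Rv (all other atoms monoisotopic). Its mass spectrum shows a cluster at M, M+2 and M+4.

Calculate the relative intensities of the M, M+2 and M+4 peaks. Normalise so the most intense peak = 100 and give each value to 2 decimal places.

Expanding (0.52040 + 0.47960)^2:
P(M) = 0.52040^2 = 0.270816
P(M+2) = 2 × 0.52040^1 × 0.47960^1 = 0.499168
P(M+4) = 0.47960^2 = 0.230016
The M+2 peak is largest (0.499168); scaling to 100 gives 54.25 : 100.00 : 46.08.

54.25 : 100.00 : 46.08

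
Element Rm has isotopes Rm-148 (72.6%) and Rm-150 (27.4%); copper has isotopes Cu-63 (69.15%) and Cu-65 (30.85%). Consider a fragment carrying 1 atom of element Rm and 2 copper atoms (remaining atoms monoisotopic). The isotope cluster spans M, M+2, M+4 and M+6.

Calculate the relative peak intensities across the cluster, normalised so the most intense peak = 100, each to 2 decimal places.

Element Rm pattern (n=1): 0.7260 : 0.2740
Copper pattern (n=2): 0.47817225 : 0.4266555 : 0.09517225
Convolve the two distributions (both contribute in 2-u steps):
  M: 0.7260×0.47817225 = 0.347153
  M+2: 0.7260×0.4266555 + 0.2740×0.47817225 = 0.440771
  M+4: 0.7260×0.09517225 + 0.2740×0.4266555 = 0.185999
  M+6: 0.2740×0.09517225 = 0.026077
Scale to base peak (0.440771) = 100: 78.76 : 100.00 : 42.20 : 5.92

78.76 : 100.00 : 42.20 : 5.92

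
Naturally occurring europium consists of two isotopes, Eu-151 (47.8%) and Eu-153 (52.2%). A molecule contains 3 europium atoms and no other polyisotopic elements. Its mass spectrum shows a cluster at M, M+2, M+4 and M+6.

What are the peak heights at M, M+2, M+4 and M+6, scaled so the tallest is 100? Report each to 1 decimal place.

28.0 : 91.6 : 100.0 : 36.4

Each Eu atom is independently Eu-151 (p = 0.478) or Eu-153 (q = 0.522); the cluster is the binomial expansion (p + q)^3.
P(M) = 0.478^3 = 0.109215
P(M+2) = 3 × 0.478^2 × 0.522^1 = 0.357806
P(M+4) = 3 × 0.478^1 × 0.522^2 = 0.390742
P(M+6) = 0.522^3 = 0.142237
The M+4 peak is largest (0.390742); scaling to 100 gives 28.0 : 91.6 : 100.0 : 36.4.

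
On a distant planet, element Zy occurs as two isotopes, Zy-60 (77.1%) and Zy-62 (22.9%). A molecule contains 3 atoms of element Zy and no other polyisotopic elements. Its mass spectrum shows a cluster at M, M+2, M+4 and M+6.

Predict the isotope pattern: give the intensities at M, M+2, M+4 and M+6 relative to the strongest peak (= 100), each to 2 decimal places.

100.00 : 89.11 : 26.47 : 2.62

The 3 Zy atoms are independent, so intensities follow the terms of (0.771 + 0.229)^3.
P(M) = 0.771^3 = 0.458314
P(M+2) = 3 × 0.771^2 × 0.229^1 = 0.408381
P(M+4) = 3 × 0.771^1 × 0.229^2 = 0.121296
P(M+6) = 0.229^3 = 0.012009
The M peak is largest (0.458314); scaling to 100 gives 100.00 : 89.11 : 26.47 : 2.62.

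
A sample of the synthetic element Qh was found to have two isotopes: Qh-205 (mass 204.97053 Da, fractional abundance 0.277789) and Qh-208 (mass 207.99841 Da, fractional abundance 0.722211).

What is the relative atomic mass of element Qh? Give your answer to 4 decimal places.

Ar = Σ fᵢ·mᵢ = 0.277789 × 204.97053 + 0.722211 × 207.99841
= 56.938559 + 150.218740 = 207.157299 Da

207.1573 Da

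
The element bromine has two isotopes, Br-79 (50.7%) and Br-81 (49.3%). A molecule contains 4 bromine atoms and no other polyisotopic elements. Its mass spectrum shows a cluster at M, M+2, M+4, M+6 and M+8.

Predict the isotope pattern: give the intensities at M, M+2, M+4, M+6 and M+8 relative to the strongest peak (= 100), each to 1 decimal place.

Each Br atom is independently Br-79 (p = 0.507) or Br-81 (q = 0.493); the cluster is the binomial expansion (p + q)^4.
P(M) = 0.507^4 = 0.066074
P(M+2) = 4 × 0.507^3 × 0.493^1 = 0.256999
P(M+4) = 6 × 0.507^2 × 0.493^2 = 0.374853
P(M+6) = 4 × 0.507^1 × 0.493^3 = 0.243001
P(M+8) = 0.493^4 = 0.059073
The M+4 peak is largest (0.374853); scaling to 100 gives 17.6 : 68.6 : 100.0 : 64.8 : 15.8.

17.6 : 68.6 : 100.0 : 64.8 : 15.8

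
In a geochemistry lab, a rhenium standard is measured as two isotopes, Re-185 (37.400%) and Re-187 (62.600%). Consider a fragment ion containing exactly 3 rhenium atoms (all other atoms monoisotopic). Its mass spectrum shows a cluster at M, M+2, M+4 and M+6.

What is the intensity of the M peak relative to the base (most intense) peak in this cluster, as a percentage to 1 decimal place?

11.9%

Term probabilities: M 0.0523, M+2 0.2627, M+4 0.4397, M+6 0.2453. Base peak = M+4.
P(M+4) = C(3,2) × 0.37400^1 × 0.62600^2 = 3 × 0.3740 × 0.391876 = 0.439685 (base)
P(M) = C(3,0) × 0.37400^3 × 0.62600^0 = 1 × 0.05231362 × 1.0000 = 0.052314
Relative intensity = 0.052314 / 0.439685 × 100 = 11.9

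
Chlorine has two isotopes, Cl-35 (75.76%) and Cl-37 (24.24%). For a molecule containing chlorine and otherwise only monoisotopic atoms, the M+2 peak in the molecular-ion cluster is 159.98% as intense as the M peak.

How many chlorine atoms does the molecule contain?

5

For n independent Cl atoms, I(M+2)/I(M) = n · (abundance Cl-37) / (abundance Cl-35) = n · 0.2424/0.7576.
n = 1.5998 × 0.7576/0.2424 = 5.00 ≈ 5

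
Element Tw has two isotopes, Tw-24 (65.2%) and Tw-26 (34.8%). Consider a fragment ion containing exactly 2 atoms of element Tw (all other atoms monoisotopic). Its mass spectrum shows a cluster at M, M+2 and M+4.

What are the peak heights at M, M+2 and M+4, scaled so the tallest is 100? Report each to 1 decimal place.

93.7 : 100.0 : 26.7

Expanding (0.652 + 0.348)^2:
P(M) = 0.652^2 = 0.425104
P(M+2) = 2 × 0.652^1 × 0.348^1 = 0.453792
P(M+4) = 0.348^2 = 0.121104
The M+2 peak is largest (0.453792); scaling to 100 gives 93.7 : 100.0 : 26.7.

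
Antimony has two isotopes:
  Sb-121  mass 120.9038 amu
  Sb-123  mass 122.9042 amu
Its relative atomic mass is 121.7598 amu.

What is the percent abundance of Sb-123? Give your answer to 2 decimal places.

42.79%

With x = fraction of Sb-121 (so Sb-123 is 1 − x):
120.9038·x + 122.9042·(1 − x) = 121.7598
(120.9038 − 122.9042)·x = 121.7598 − 122.9042
x = -1.1444 / -2.0004 = 0.57209 → 57.21% Sb-121, 42.79% Sb-123.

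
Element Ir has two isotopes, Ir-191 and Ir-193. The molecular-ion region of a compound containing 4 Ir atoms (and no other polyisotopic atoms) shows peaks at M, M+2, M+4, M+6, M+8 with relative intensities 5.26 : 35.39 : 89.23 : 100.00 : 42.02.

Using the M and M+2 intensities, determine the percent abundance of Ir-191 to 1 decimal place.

37.3%

Write p for the Ir-191 fraction. I(M+2)/I(M) = [C(4,1)·p^3·(1−p)] / p^4 = 4·(1−p)/p = 35.39/5.26 = 6.7281
(1−p)/p = 6.7281/4 = 1.6820  ⇒  p = 1/(1 + 1.6820) = 0.3729
Ir-191: 37.3%, Ir-193: 62.7%.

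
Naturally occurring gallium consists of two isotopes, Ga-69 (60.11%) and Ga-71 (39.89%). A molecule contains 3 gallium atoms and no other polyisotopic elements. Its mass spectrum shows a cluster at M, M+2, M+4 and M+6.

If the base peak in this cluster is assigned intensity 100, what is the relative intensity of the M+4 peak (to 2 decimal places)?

Term probabilities: M 0.2172, M+2 0.4324, M+4 0.2869, M+6 0.0635. Base peak = M+2.
P(M+2) = C(3,1) × 0.6011^2 × 0.3989^1 = 3 × 0.36132121 × 0.3989 = 0.432393 (base)
P(M+4) = C(3,2) × 0.6011^1 × 0.3989^2 = 3 × 0.6011 × 0.15912121 = 0.286943
Relative intensity = 0.286943 / 0.432393 × 100 = 66.36

66.36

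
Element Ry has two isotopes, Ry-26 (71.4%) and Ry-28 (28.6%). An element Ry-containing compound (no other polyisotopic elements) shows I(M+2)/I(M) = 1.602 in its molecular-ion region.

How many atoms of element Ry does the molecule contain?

The M+2/M ratio from n Ry atoms is n · q/p = n · 0.286/0.714.
n = 1.602 × 0.714/0.286 = 4.00 ≈ 4

4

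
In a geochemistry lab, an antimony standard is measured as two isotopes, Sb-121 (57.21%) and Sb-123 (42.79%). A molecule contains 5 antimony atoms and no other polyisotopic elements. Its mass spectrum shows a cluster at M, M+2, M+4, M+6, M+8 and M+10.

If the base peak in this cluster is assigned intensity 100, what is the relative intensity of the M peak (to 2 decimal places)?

17.88

Binomial terms of (0.5721 + 0.4279)^5: M 0.0613, M+2 0.2292, M+4 0.3428, M+6 0.2564, M+8 0.0959, M+10 0.0143 → M+4 is the base peak.
P(M+4) = C(5,2) × 0.5721^3 × 0.4279^2 = 10 × 0.18724742 × 0.18309841 = 0.342847 (base)
P(M) = C(5,0) × 0.5721^5 × 0.4279^0 = 1 × 0.06128578 × 1.0000 = 0.061286
Relative intensity = 0.061286 / 0.342847 × 100 = 17.88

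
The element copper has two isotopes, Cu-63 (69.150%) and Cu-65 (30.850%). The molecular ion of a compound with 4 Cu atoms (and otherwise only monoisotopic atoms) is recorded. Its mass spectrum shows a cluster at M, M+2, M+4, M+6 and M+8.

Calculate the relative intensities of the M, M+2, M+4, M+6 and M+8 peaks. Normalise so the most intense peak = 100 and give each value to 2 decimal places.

56.04 : 100.00 : 66.92 : 19.90 : 2.22

Each Cu atom is independently Cu-63 (p = 0.69150) or Cu-65 (q = 0.30850); the cluster is the binomial expansion (p + q)^4.
P(M) = 0.69150^4 = 0.228649
P(M+2) = 4 × 0.69150^3 × 0.30850^1 = 0.408030
P(M+4) = 6 × 0.69150^2 × 0.30850^2 = 0.273052
P(M+6) = 4 × 0.69150^1 × 0.30850^3 = 0.081212
P(M+8) = 0.30850^4 = 0.009058
The M+2 peak is largest (0.408030); scaling to 100 gives 56.04 : 100.00 : 66.92 : 19.90 : 2.22.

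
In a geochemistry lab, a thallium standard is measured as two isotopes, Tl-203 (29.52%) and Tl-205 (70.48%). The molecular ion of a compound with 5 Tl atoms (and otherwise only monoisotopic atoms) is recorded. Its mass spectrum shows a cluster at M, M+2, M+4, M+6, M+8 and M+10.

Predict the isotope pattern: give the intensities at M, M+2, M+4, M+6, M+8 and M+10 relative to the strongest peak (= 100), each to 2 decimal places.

Expanding (0.2952 + 0.7048)^5:
P(M) = 0.2952^5 = 0.002242
P(M+2) = 5 × 0.2952^4 × 0.7048^1 = 0.026761
P(M+4) = 10 × 0.2952^3 × 0.7048^2 = 0.127785
P(M+6) = 10 × 0.2952^2 × 0.7048^3 = 0.305092
P(M+8) = 5 × 0.2952^1 × 0.7048^4 = 0.364208
P(M+10) = 0.7048^5 = 0.173912
The M+8 peak is largest (0.364208); scaling to 100 gives 0.62 : 7.35 : 35.09 : 83.77 : 100.00 : 47.75.

0.62 : 7.35 : 35.09 : 83.77 : 100.00 : 47.75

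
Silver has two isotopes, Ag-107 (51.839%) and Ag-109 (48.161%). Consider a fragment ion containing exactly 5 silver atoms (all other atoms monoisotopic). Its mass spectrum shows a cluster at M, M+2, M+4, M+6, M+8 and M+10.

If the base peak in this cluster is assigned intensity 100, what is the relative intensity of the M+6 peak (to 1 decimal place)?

Term probabilities: M 0.0374, M+2 0.1739, M+4 0.3231, M+6 0.3002, M+8 0.1394, M+10 0.0259. Base peak = M+4.
P(M+4) = C(5,2) × 0.51839^3 × 0.48161^2 = 10 × 0.13930601 × 0.23194819 = 0.323118 (base)
P(M+6) = C(5,3) × 0.51839^2 × 0.48161^3 = 10 × 0.26872819 × 0.11170857 = 0.300192
Relative intensity = 0.300192 / 0.323118 × 100 = 92.9

92.9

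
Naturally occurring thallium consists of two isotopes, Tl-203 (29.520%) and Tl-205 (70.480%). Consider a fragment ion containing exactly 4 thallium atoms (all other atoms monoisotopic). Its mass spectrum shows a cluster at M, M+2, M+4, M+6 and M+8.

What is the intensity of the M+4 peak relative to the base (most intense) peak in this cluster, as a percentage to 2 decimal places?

Binomial terms of (0.29520 + 0.70480)^4: M 0.0076, M+2 0.0725, M+4 0.2597, M+6 0.4134, M+8 0.2468 → M+6 is the base peak.
P(M+6) = C(4,3) × 0.29520^1 × 0.70480^3 = 4 × 0.2952 × 0.35010449 = 0.413403 (base)
P(M+4) = C(4,2) × 0.29520^2 × 0.70480^2 = 6 × 0.08714304 × 0.49674304 = 0.259726
Relative intensity = 0.259726 / 0.413403 × 100 = 62.83

62.83%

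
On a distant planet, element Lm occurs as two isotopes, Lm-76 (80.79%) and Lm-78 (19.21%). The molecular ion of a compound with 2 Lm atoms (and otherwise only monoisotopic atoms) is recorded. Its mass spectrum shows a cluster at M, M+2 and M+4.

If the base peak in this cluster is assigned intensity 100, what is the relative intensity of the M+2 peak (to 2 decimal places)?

47.56

Term probabilities: M 0.6527, M+2 0.3104, M+4 0.0369. Base peak = M.
P(M) = C(2,0) × 0.8079^2 × 0.1921^0 = 1 × 0.65270241 × 1.0000 = 0.652702 (base)
P(M+2) = C(2,1) × 0.8079^1 × 0.1921^1 = 2 × 0.8079 × 0.1921 = 0.310395
Relative intensity = 0.310395 / 0.652702 × 100 = 47.56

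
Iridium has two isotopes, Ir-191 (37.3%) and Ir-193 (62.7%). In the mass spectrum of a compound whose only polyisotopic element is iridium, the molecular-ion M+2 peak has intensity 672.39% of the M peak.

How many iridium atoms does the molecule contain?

4

For n independent Ir atoms, I(M+2)/I(M) = n · (abundance Ir-193) / (abundance Ir-191) = n · 0.627/0.373.
n = 6.7239 × 0.373/0.627 = 4.00 ≈ 4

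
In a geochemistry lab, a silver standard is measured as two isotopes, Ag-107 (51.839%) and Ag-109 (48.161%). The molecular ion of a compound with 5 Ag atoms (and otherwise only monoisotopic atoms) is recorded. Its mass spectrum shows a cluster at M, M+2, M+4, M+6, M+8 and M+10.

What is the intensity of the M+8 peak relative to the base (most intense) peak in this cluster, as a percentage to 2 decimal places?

43.16%

Term probabilities: M 0.0374, M+2 0.1739, M+4 0.3231, M+6 0.3002, M+8 0.1394, M+10 0.0259. Base peak = M+4.
P(M+4) = C(5,2) × 0.51839^3 × 0.48161^2 = 10 × 0.13930601 × 0.23194819 = 0.323118 (base)
P(M+8) = C(5,4) × 0.51839^1 × 0.48161^4 = 5 × 0.51839 × 0.05379996 = 0.139447
Relative intensity = 0.139447 / 0.323118 × 100 = 43.16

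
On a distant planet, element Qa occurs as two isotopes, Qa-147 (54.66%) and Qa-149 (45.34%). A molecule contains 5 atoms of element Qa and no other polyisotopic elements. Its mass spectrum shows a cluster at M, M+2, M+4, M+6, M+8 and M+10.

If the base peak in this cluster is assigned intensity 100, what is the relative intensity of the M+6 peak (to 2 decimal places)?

82.95

Term probabilities: M 0.0488, M+2 0.2024, M+4 0.3357, M+6 0.2785, M+8 0.1155, M+10 0.0192. Base peak = M+4.
P(M+4) = C(5,2) × 0.5466^3 × 0.4534^2 = 10 × 0.16330853 × 0.20557156 = 0.335716 (base)
P(M+6) = C(5,3) × 0.5466^2 × 0.4534^3 = 10 × 0.29877156 × 0.09320615 = 0.278473
Relative intensity = 0.278473 / 0.335716 × 100 = 82.95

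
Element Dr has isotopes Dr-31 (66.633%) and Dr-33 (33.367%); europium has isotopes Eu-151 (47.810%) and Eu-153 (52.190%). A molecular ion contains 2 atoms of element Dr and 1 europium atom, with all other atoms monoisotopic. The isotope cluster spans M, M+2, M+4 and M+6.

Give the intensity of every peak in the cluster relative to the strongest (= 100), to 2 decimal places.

Element Dr pattern (n=2): 0.44399567 : 0.44466866 : 0.11133567
Europium pattern (n=1): 0.4781 : 0.5219
Convolve the two distributions (both contribute in 2-u steps):
  M: 0.44399567×0.4781 = 0.212274
  M+2: 0.44399567×0.5219 + 0.44466866×0.4781 = 0.444317
  M+4: 0.44466866×0.5219 + 0.11133567×0.4781 = 0.285302
  M+6: 0.11133567×0.5219 = 0.058106
Scale to base peak (0.444317) = 100: 47.78 : 100.00 : 64.21 : 13.08

47.78 : 100.00 : 64.21 : 13.08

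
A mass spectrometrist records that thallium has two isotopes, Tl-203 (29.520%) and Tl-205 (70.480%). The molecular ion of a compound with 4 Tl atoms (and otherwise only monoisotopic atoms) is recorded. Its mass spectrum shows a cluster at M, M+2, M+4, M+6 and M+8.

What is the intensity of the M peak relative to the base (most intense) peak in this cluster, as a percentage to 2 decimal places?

(0.29520 + 0.70480)^4 gives M 0.0076, M+2 0.0725, M+4 0.2597, M+6 0.4134, M+8 0.2468; the largest is M+6.
P(M+6) = C(4,3) × 0.29520^1 × 0.70480^3 = 4 × 0.2952 × 0.35010449 = 0.413403 (base)
P(M) = C(4,0) × 0.29520^4 × 0.70480^0 = 1 × 0.00759391 × 1.0000 = 0.007594
Relative intensity = 0.007594 / 0.413403 × 100 = 1.84

1.84%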